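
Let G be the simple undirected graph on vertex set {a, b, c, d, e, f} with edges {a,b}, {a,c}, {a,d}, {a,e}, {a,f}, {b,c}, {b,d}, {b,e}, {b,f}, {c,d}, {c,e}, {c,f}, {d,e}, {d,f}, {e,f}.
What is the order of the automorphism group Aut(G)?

All 6 vertices are pairwise adjacent: G = K_6. Every bijection on the vertex set is an automorphism of K_6; hence Aut(K_6) ≅ S_6, order 720.

720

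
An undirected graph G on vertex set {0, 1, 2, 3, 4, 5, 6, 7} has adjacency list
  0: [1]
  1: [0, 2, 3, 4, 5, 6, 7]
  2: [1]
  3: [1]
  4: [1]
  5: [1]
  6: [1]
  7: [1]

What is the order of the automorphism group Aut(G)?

Vertex 1 has degree 7 and every other vertex has degree 1, so G is the star K_{1,7} with centre 1. The 7 leaves are pairwise interchangeable while the centre is fixed, giving Aut(G) = S_7.

5040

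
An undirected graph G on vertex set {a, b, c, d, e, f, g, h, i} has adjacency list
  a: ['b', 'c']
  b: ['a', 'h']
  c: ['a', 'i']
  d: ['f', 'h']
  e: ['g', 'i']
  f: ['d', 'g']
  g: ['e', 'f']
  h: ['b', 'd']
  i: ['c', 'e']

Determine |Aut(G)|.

18

G is 2-regular and connected on 9 vertices, i.e. the cycle C_9. C_9 has 9 rotations and 9 reflections, so Aut(C_9) ≅ D_9 of order 18.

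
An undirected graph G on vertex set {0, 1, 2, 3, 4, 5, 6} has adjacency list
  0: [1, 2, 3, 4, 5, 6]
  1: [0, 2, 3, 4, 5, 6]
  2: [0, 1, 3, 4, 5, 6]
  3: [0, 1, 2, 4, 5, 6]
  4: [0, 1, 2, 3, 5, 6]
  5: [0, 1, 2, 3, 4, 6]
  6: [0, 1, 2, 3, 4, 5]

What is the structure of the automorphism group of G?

All 7 vertices are pairwise adjacent: G = K_7. Any permutation of the 7 vertices preserves K_7, so Aut(K_7) = S_7 of order 7! = 5040.

the symmetric group on 7 letters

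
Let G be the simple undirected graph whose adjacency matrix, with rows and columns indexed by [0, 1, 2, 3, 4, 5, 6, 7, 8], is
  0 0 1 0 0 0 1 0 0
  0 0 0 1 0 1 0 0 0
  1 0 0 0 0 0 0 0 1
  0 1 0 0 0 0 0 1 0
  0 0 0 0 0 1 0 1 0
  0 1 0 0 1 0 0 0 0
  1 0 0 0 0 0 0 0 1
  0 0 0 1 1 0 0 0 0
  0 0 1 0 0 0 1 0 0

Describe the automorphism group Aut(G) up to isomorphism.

G has two connected components, {1, 3, 4, 5, 7} and {0, 2, 6, 8}; each is 2-regular, so G = C_5 ⊔ C_4. No automorphism exchanges components of different sizes, hence Aut(G) is the direct product D_4 × D_5, order 80.

D_4 × D_5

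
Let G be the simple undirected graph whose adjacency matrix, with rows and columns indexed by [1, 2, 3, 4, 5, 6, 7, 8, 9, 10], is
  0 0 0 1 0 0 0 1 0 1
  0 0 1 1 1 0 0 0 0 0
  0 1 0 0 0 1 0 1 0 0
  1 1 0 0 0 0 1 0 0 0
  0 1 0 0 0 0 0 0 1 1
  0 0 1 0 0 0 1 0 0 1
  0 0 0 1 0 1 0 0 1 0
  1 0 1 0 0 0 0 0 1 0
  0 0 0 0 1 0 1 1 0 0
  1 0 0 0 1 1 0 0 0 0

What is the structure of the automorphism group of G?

G is 3-regular on 10 vertices with no triangles and no 4-cycles (girth 5): this is the Petersen graph. It is a classical fact that the Petersen graph has automorphism group S_5 (order 120), arising from its description as the Kneser graph K(5,2).

the symmetric group S_5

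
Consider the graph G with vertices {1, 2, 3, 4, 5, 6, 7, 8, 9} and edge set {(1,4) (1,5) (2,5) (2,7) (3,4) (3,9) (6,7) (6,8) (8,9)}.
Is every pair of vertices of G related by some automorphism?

Yes

Every vertex has degree 2 and the graph is connected, so G is the 9-cycle C_9. The automorphisms of the 9-cycle are exactly the symmetries of a regular 9-gon: the dihedral group D_9, |D_9| = 18. Under this action every vertex can be carried to every other, so G is vertex-transitive.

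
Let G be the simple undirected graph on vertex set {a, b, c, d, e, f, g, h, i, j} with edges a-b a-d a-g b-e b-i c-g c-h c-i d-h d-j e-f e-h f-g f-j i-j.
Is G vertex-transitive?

G is 3-regular on 10 vertices with no triangles and no 4-cycles (girth 5): this is the Petersen graph. Viewing the Petersen graph as the Kneser graph K(5,2) — vertices are 2-subsets of {1,…,5}, edges join disjoint pairs — its automorphisms are exactly the permutations of the 5-element set, so Aut ≅ S_5 of order 120. Under this action every vertex can be carried to every other, so G is vertex-transitive.

Yes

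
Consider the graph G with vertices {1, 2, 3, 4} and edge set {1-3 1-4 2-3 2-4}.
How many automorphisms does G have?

8

G is 2-regular and bipartite on 2^2 = 4 vertices with girth 4; it is the hypercube graph Q_2. The symmetry group of the 2-cube is the hyperoctahedral group B_2 = Z_2 ≀ S_2, of order 2^2·2! = 8.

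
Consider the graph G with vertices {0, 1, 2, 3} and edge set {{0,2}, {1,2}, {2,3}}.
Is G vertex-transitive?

Vertex 2 is the only vertex of degree 3, so every automorphism fixes it; G is not vertex-transitive.

No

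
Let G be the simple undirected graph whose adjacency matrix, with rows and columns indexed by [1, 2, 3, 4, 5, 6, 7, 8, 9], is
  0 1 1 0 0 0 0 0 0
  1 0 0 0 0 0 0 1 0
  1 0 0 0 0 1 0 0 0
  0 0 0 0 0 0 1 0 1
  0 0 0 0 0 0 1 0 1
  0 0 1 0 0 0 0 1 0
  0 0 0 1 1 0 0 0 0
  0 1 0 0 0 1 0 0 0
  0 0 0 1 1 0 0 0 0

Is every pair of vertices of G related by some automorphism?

G has two connected components, {1, 2, 3, 6, 8} and {4, 5, 7, 9}; each is 2-regular, so G = C_5 ⊔ C_4. The orbit of 1 under Aut(G) is {1, 2, 3, 6, 8}, which does not contain 4, so G is not vertex-transitive.

No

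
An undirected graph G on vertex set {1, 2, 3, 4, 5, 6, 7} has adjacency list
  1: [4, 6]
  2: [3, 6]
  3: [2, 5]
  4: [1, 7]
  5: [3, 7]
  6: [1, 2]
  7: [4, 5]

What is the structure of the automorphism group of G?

G is 2-regular and connected on 7 vertices, i.e. the cycle C_7. The automorphisms of the 7-cycle are exactly the symmetries of a regular 7-gon: the dihedral group D_7, |D_7| = 14.

the dihedral group of order 14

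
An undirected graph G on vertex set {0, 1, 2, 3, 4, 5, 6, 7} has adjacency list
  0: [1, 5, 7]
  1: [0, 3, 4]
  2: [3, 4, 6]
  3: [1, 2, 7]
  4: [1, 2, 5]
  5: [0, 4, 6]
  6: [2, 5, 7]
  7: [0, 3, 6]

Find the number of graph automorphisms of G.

48

G is 3-regular and bipartite on 2^3 = 8 vertices with girth 4; it is the hypercube graph Q_3. Aut(Q_3) consists of the signed permutations of the 3 coordinate axes: 3! permutations times 2^3 sign flips, so |Aut| = 2^3·3! = 48.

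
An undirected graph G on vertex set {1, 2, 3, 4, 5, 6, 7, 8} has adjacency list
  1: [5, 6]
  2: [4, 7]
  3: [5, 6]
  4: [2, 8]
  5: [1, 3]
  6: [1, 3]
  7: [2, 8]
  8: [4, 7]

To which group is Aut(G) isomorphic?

G has two connected components, {2, 4, 7, 8} and {1, 3, 5, 6}; each is 2-regular, so G = C_4 ⊔ C_4. With two isomorphic components, Aut(G) = Aut(C_4) ≀ S_2 = (D_4 × D_4) ⋊ Z_2: permute each cycle by D_4, then optionally swap the two cycles. Order 2·(2·4)² = 128.

(D_4 × D_4) ⋊ Z_2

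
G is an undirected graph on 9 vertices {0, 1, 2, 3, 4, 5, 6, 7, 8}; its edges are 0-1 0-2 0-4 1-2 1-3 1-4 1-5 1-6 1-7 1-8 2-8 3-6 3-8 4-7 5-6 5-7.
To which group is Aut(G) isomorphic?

Vertex 1 is the unique vertex of degree 8; the remaining 8 vertices each have degree 3 and induce a cycle, so G is the wheel on 9 vertices with hub 1. Every automorphism fixes the hub and acts on the rim 8-cycle, so Aut(G) ≅ Aut(C_8) = D_8 of order 16.

the dihedral group of order 16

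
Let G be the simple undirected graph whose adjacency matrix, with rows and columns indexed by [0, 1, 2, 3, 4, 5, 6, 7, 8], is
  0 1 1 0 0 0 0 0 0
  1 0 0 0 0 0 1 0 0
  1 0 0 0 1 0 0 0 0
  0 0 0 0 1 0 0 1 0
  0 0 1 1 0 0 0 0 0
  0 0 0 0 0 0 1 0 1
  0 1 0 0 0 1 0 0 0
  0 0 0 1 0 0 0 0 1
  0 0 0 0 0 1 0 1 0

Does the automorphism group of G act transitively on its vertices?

G is 2-regular and connected on 9 vertices, i.e. the cycle C_9. C_9 has 9 rotations and 9 reflections, so Aut(C_9) ≅ D_9 of order 18. This group acts transitively on the 9 vertices.

Yes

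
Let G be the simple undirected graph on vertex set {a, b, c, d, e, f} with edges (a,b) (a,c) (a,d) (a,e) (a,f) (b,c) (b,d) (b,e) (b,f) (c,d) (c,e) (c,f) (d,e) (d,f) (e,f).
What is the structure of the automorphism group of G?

S_6

Every vertex has degree 5, so G is the complete graph K_6. Every bijection on the vertex set is an automorphism of K_6; hence Aut(K_6) ≅ S_6, order 720.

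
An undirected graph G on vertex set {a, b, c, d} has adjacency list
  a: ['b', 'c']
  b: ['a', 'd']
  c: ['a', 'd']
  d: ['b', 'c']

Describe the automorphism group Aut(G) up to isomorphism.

Every vertex has degree 2 and the graph is connected, so G is the 4-cycle C_4. The automorphisms of the 4-cycle are exactly the symmetries of a regular 4-gon: the dihedral group D_4, |D_4| = 8.

D_4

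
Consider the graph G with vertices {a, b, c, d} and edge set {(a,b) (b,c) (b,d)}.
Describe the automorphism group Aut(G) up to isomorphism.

Vertex b has degree 3 and every other vertex has degree 1, so G is the star K_{1,3} with centre b. Any automorphism fixes the centre and permutes the 3 leaves freely, so Aut(G) ≅ S_3 of order 3! = 6.

S_3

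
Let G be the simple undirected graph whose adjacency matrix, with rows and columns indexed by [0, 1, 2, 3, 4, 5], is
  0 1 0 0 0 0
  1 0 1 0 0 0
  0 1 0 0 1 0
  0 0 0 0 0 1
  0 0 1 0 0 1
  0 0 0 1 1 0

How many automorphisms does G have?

The degree sequence is [1, 2, 2, 1, 2, 2]; the two degree-1 vertices 0 and 3 are the ends of a path, so G = P_6. The only nontrivial automorphism of a path is the end-to-end reflection, so Aut(G) ≅ Z_2.

2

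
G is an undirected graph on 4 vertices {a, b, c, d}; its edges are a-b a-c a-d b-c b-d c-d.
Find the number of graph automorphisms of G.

24

All 4 vertices are pairwise adjacent: G = K_4. Any permutation of the 4 vertices preserves K_4, so Aut(K_4) = S_4 of order 4! = 24.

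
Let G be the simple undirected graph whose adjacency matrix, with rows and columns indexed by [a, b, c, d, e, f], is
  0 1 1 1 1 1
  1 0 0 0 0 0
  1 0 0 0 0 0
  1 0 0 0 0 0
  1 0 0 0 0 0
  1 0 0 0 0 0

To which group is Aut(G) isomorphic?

Vertex a has degree 5 and every other vertex has degree 1, so G is the star K_{1,5} with centre a. The 5 leaves are pairwise interchangeable while the centre is fixed, giving Aut(G) = S_5.

the symmetric group on 5 letters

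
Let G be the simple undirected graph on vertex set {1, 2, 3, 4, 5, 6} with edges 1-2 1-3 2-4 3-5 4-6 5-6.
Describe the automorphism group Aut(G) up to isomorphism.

the dihedral group of order 12

Every vertex has degree 2 and the graph is connected, so G is the 6-cycle C_6. C_6 has 6 rotations and 6 reflections, so Aut(C_6) ≅ D_6 of order 12.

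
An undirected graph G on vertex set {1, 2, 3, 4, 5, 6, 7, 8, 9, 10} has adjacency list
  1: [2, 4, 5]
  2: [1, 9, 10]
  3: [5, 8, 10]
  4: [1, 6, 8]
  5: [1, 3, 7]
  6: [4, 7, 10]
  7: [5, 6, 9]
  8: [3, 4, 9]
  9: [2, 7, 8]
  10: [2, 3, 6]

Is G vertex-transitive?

Yes

G is 3-regular on 10 vertices with no triangles and no 4-cycles (girth 5): this is the Petersen graph. Viewing the Petersen graph as the Kneser graph K(5,2) — vertices are 2-subsets of {1,…,5}, edges join disjoint pairs — its automorphisms are exactly the permutations of the 5-element set, so Aut ≅ S_5 of order 120. This group acts transitively on the 10 vertices.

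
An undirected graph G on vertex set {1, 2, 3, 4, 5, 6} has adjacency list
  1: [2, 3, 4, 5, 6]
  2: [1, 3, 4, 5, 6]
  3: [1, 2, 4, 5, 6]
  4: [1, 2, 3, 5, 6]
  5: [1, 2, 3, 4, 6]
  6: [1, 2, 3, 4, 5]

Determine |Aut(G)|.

720

All 6 vertices are pairwise adjacent: G = K_6. Any permutation of the 6 vertices preserves K_6, so Aut(K_6) = S_6 of order 6! = 720.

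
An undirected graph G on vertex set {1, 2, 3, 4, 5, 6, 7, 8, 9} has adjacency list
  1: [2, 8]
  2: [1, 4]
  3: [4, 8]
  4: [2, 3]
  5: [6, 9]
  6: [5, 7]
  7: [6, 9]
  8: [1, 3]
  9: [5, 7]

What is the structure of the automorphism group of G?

D_4 × D_5

G has two connected components, {1, 2, 3, 4, 8} and {5, 6, 7, 9}; each is 2-regular, so G = C_5 ⊔ C_4. The components are non-isomorphic (different sizes), so Aut(G) = Aut(C_4) × Aut(C_5) = D_4 × D_5 of order 8·10 = 80.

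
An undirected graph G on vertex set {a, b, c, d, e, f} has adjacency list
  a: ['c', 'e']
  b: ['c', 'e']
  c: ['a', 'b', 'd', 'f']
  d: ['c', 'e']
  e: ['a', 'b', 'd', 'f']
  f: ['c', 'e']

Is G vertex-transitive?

Automorphisms preserve degree, but G has vertices of degree 2 and vertices of degree 4; no automorphism maps one to the other, so G is not vertex-transitive.

No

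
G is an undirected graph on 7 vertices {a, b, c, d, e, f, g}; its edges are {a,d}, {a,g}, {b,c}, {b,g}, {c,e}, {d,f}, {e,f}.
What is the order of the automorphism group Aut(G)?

G is 2-regular and connected on 7 vertices, i.e. the cycle C_7. C_7 has 7 rotations and 7 reflections, so Aut(C_7) ≅ D_7 of order 14.

14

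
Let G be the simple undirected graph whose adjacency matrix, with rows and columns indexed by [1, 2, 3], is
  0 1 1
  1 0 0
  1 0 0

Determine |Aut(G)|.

2

The degree sequence is [2, 1, 1]; the two degree-1 vertices 2 and 3 are the ends of a path, so G = P_3. A path has exactly one nontrivial symmetry — reversal — giving Aut(G) of order 2.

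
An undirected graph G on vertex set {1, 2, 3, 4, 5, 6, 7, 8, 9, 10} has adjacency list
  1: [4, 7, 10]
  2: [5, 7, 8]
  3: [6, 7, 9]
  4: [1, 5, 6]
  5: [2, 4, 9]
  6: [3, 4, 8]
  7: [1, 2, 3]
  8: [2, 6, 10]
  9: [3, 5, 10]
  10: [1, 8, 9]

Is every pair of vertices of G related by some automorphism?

G is 3-regular on 10 vertices with no triangles and no 4-cycles (girth 5): this is the Petersen graph. Viewing the Petersen graph as the Kneser graph K(5,2) — vertices are 2-subsets of {1,…,5}, edges join disjoint pairs — its automorphisms are exactly the permutations of the 5-element set, so Aut ≅ S_5 of order 120. This group acts transitively on the 10 vertices.

Yes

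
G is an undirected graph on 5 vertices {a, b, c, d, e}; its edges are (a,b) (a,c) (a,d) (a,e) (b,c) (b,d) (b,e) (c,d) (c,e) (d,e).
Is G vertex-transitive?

Yes

All 5 vertices are pairwise adjacent: G = K_5. Any permutation of the 5 vertices preserves K_5, so Aut(K_5) = S_5 of order 5! = 120. This group acts transitively on the 5 vertices.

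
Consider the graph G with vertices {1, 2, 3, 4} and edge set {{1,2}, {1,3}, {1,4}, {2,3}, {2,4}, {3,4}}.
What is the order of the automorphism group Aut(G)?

24

Every vertex has degree 3, so G is the complete graph K_4. Every bijection on the vertex set is an automorphism of K_4; hence Aut(K_4) ≅ S_4, order 24.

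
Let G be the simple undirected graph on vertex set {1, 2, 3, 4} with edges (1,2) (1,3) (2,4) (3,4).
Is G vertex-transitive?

G is 2-regular and bipartite on 2^2 = 4 vertices with girth 4; it is the hypercube graph Q_2. The symmetry group of the 2-cube is the hyperoctahedral group B_2 = Z_2 ≀ S_2, of order 2^2·2! = 8. Under this action every vertex can be carried to every other, so G is vertex-transitive.

Yes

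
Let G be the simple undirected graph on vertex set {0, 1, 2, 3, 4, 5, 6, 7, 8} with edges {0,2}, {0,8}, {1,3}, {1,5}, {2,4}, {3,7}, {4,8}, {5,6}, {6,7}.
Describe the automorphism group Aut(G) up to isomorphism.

G has two connected components, {1, 3, 5, 6, 7} and {0, 2, 4, 8}; each is 2-regular, so G = C_5 ⊔ C_4. No automorphism exchanges components of different sizes, hence Aut(G) is the direct product D_4 × D_5, order 80.

D_4 × D_5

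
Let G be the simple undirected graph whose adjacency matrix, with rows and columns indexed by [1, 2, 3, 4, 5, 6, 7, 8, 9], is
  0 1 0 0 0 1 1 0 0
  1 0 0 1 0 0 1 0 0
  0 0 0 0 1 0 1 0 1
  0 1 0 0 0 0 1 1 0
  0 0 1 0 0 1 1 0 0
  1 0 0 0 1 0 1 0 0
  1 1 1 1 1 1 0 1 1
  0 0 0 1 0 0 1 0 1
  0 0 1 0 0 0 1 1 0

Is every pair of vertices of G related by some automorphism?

No

Vertex 7 is the only vertex of degree 8, so every automorphism fixes it; G is not vertex-transitive.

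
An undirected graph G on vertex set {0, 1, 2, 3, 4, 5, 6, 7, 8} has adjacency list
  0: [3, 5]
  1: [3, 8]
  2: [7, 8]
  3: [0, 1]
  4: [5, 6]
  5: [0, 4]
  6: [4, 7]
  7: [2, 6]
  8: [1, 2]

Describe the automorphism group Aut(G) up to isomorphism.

G is 2-regular and connected on 9 vertices, i.e. the cycle C_9. The automorphisms of the 9-cycle are exactly the symmetries of a regular 9-gon: the dihedral group D_9, |D_9| = 18.

D_9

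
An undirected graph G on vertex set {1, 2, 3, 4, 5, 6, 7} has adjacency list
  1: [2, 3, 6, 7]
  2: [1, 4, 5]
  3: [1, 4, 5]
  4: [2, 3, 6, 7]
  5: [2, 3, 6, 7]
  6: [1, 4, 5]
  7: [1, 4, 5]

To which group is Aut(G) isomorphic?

S_3 × S_4

The vertices split by degree into {1, 4, 5} (degree 4) and {2, 3, 6, 7} (degree 3); every edge runs between the two parts, so G is the complete bipartite graph K_{3,4}. Automorphisms preserve the bipartition setwise (since the parts differ in size) and act as S_3 × S_4 within it; |Aut| = 144.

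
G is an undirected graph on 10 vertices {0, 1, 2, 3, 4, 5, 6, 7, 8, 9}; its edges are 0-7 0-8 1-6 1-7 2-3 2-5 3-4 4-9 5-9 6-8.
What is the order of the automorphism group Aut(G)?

200

G has two connected components, {0, 1, 6, 7, 8} and {2, 3, 4, 5, 9}; each is 2-regular, so G = C_5 ⊔ C_5. Aut of a disjoint union of two copies of C_5 is the wreath product D_5 ≀ Z_2, of order 2·10² = 200.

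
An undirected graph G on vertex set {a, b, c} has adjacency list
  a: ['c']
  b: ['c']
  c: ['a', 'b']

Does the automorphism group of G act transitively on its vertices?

Vertex c is the only vertex of degree 2, so every automorphism fixes it; G is not vertex-transitive.

No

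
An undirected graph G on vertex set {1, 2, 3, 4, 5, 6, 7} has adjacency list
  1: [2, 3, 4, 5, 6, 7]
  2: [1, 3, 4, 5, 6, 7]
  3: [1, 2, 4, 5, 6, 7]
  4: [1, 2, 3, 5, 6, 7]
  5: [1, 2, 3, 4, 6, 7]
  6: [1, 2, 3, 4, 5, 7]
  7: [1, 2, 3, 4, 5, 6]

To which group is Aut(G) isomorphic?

Every vertex has degree 6, so G is the complete graph K_7. Every bijection on the vertex set is an automorphism of K_7; hence Aut(K_7) ≅ S_7, order 5040.

the symmetric group on 7 letters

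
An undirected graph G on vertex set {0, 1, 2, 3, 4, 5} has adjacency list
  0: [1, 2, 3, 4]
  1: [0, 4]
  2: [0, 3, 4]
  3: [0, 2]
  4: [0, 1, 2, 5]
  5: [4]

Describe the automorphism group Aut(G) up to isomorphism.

{e}

Degrees alone do not determine every vertex (e.g. 0 and 4 both have degree 4), but their neighbour-degree multisets differ: N(0) has degrees [2, 2, 3, 4] while N(4) has degrees [1, 2, 3, 4]. Repeating this refinement separates all vertices, so the only automorphism is the identity.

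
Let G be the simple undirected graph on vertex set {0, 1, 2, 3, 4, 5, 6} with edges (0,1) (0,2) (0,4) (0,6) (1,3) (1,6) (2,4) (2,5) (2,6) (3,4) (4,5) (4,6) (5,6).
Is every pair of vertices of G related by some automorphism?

No

Vertex 3 is the only vertex of degree 2, so every automorphism fixes it; G is not vertex-transitive.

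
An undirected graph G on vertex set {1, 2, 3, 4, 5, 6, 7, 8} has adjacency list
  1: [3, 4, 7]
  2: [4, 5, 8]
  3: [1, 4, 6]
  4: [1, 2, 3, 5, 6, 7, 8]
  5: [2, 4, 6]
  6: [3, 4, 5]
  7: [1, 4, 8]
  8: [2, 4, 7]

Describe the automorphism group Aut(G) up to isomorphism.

D_7

Vertex 4 is the unique vertex of degree 7; the remaining 7 vertices each have degree 3 and induce a cycle, so G is the wheel on 8 vertices with hub 4. With the hub fixed, the remaining symmetry is that of the rim cycle C_7, giving the dihedral group D_7.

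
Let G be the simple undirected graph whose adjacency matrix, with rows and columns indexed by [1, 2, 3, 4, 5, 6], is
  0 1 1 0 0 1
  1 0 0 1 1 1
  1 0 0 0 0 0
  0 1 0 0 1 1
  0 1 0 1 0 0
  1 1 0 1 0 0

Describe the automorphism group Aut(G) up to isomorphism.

Degrees alone do not determine every vertex (e.g. 1 and 4 both have degree 3), but their neighbour-degree multisets differ: N(1) has degrees [1, 3, 4] while N(4) has degrees [2, 3, 4]. Repeating this refinement separates all vertices, so the only automorphism is the identity.

1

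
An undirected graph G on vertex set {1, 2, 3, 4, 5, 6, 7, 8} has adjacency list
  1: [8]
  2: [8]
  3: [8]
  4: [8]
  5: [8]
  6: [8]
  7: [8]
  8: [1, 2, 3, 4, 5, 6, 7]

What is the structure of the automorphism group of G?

Vertex 8 has degree 7 and every other vertex has degree 1, so G is the star K_{1,7} with centre 8. The 7 leaves are pairwise interchangeable while the centre is fixed, giving Aut(G) = S_7.

the symmetric group on 7 letters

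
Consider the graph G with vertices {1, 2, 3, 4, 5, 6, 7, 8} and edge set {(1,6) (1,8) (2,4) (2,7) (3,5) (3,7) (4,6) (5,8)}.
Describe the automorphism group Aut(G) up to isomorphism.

D_8

G is 2-regular and connected on 8 vertices, i.e. the cycle C_8. The automorphisms of the 8-cycle are exactly the symmetries of a regular 8-gon: the dihedral group D_8, |D_8| = 16.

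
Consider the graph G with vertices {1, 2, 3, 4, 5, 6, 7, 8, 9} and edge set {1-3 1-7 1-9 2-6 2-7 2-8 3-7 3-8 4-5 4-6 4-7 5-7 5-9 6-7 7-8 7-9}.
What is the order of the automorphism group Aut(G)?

16

Vertex 7 is the unique vertex of degree 8; the remaining 8 vertices each have degree 3 and induce a cycle, so G is the wheel on 9 vertices with hub 7. With the hub fixed, the remaining symmetry is that of the rim cycle C_8, giving the dihedral group D_8.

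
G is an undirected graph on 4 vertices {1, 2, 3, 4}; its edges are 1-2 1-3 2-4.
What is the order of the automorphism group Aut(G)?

The degree sequence is [2, 2, 1, 1]; the two degree-1 vertices 3 and 4 are the ends of a path, so G = P_4. A path has exactly one nontrivial symmetry — reversal — giving Aut(G) of order 2.

2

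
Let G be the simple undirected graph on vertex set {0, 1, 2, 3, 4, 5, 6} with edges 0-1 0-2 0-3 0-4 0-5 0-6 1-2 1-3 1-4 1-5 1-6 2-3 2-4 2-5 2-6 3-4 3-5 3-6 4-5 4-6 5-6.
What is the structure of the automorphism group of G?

Every vertex has degree 6, so G is the complete graph K_7. Any permutation of the 7 vertices preserves K_7, so Aut(K_7) = S_7 of order 7! = 5040.

S_7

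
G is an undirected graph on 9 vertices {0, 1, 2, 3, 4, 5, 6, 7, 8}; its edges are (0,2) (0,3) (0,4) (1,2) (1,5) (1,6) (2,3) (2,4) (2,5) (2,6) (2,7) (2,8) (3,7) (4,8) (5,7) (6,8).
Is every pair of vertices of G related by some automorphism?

No

Vertex 2 is the only vertex of degree 8, so every automorphism fixes it; G is not vertex-transitive.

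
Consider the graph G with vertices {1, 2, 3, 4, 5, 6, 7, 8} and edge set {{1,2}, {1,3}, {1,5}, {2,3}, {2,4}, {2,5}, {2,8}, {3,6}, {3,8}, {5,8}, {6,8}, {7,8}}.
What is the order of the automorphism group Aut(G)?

1

The degree sequence is [3, 5, 4, 1, 3, 2, 1, 5]. Checking the degree-preserving permutations of the vertex set shows that none except the identity preserves every edge, so Aut(G) is trivial.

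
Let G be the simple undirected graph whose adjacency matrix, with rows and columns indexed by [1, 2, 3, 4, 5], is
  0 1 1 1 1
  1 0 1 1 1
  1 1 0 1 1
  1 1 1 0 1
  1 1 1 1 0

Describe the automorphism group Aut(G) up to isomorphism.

the symmetric group on 5 letters

Every vertex has degree 4, so G is the complete graph K_5. Every bijection on the vertex set is an automorphism of K_5; hence Aut(K_5) ≅ S_5, order 120.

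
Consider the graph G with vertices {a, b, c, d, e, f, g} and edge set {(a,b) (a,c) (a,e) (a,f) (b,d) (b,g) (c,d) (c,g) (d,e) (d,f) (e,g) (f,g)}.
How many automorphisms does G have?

144

The vertices split by degree into {a, d, g} (degree 4) and {b, c, e, f} (degree 3); every edge runs between the two parts, so G is the complete bipartite graph K_{3,4}. Automorphisms preserve the bipartition setwise (since the parts differ in size) and act as S_4 × S_3 within it; |Aut| = 144.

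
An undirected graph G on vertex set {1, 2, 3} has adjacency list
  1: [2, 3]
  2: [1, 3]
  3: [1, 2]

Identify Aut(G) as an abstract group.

S_3

All 3 vertices are pairwise adjacent: G = K_3. Every bijection on the vertex set is an automorphism of K_3; hence Aut(K_3) ≅ S_3, order 6.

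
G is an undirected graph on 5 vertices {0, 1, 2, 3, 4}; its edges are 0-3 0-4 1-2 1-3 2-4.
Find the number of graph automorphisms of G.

G is 2-regular and connected on 5 vertices, i.e. the cycle C_5. C_5 has 5 rotations and 5 reflections, so Aut(C_5) ≅ D_5 of order 10.

10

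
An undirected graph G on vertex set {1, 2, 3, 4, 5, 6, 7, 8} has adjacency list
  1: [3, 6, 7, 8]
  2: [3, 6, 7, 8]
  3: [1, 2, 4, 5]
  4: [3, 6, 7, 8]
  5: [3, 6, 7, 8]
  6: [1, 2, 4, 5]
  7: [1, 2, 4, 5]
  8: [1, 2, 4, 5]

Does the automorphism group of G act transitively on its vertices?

G is 4-regular and bipartite with parts {3, 6, 7, 8} and {1, 2, 4, 5} (each part is independent and every cross-pair is an edge), so G = K_{4,4}. Aut(K_{4,4}) is the wreath product S_4 ≀ Z_2: permute within each part, then optionally swap the parts; |Aut| = 2·(4!)² = 1152. Under this action every vertex can be carried to every other, so G is vertex-transitive.

Yes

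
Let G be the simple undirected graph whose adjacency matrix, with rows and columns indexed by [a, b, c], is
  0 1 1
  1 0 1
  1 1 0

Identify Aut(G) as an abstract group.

Every vertex has degree 2, so G is the complete graph K_3. Every bijection on the vertex set is an automorphism of K_3; hence Aut(K_3) ≅ S_3, order 6.

the symmetric group on 3 letters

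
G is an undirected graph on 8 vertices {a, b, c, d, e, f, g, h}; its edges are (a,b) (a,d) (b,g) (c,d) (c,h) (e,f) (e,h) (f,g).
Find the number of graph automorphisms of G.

16

G is 2-regular and connected on 8 vertices, i.e. the cycle C_8. The automorphisms of the 8-cycle are exactly the symmetries of a regular 8-gon: the dihedral group D_8, |D_8| = 16.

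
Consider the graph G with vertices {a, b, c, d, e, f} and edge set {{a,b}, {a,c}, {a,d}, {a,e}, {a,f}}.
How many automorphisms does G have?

Vertex a has degree 5 and every other vertex has degree 1, so G is the star K_{1,5} with centre a. Any automorphism fixes the centre and permutes the 5 leaves freely, so Aut(G) ≅ S_5 of order 5! = 120.

120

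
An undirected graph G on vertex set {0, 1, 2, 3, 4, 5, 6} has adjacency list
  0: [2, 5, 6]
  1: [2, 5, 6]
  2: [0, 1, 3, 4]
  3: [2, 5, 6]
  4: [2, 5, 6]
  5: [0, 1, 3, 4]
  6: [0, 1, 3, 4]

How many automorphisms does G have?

The vertices split by degree into {2, 5, 6} (degree 4) and {0, 1, 3, 4} (degree 3); every edge runs between the two parts, so G is the complete bipartite graph K_{3,4}. Automorphisms preserve the bipartition setwise (since the parts differ in size) and act as S_3 × S_4 within it; |Aut| = 144.

144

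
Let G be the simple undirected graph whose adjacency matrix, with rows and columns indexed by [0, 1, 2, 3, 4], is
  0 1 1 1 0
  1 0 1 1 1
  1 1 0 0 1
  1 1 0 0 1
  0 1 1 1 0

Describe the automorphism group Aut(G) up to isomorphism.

Vertex 1 is the unique vertex of degree 4; the remaining 4 vertices each have degree 3 and induce a cycle, so G is the wheel on 5 vertices with hub 1. With the hub fixed, the remaining symmetry is that of the rim cycle C_4, giving the dihedral group D_4.

the dihedral group of order 8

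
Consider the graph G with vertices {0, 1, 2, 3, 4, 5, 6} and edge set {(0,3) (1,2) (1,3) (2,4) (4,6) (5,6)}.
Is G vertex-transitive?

Automorphisms preserve degree, but G has vertices of degree 1 and vertices of degree 2; no automorphism maps one to the other, so G is not vertex-transitive.

No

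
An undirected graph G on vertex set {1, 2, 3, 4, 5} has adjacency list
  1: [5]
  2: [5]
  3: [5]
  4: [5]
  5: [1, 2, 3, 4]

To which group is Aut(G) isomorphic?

Vertex 5 has degree 4 and every other vertex has degree 1, so G is the star K_{1,4} with centre 5. Any automorphism fixes the centre and permutes the 4 leaves freely, so Aut(G) ≅ S_4 of order 4! = 24.

S_4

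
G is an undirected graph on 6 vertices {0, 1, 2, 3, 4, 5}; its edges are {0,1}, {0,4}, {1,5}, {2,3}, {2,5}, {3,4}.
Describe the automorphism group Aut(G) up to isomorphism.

the dihedral group of order 12

G is 2-regular and connected on 6 vertices, i.e. the cycle C_6. The automorphisms of the 6-cycle are exactly the symmetries of a regular 6-gon: the dihedral group D_6, |D_6| = 12.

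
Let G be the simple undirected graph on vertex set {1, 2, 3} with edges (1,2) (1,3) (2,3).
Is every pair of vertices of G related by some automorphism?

Yes

All 3 vertices are pairwise adjacent: G = K_3. Any permutation of the 3 vertices preserves K_3, so Aut(K_3) = S_3 of order 3! = 6. Under this action every vertex can be carried to every other, so G is vertex-transitive.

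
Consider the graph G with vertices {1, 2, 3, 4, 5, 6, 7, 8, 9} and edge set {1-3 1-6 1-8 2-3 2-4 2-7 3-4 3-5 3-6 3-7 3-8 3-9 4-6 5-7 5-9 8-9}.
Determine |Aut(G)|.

16

Vertex 3 is the unique vertex of degree 8; the remaining 8 vertices each have degree 3 and induce a cycle, so G is the wheel on 9 vertices with hub 3. Every automorphism fixes the hub and acts on the rim 8-cycle, so Aut(G) ≅ Aut(C_8) = D_8 of order 16.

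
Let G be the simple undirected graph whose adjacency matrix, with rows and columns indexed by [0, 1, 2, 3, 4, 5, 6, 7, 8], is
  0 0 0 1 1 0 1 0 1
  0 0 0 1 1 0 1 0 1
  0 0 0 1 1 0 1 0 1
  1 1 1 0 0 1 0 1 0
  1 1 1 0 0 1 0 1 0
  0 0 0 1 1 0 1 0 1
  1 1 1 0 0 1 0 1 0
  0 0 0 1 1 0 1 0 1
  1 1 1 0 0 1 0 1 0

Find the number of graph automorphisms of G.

The vertices split by degree into {3, 4, 6, 8} (degree 5) and {0, 1, 2, 5, 7} (degree 4); every edge runs between the two parts, so G is the complete bipartite graph K_{4,5}. Automorphisms preserve the bipartition setwise (since the parts differ in size) and act as S_4 × S_5 within it; |Aut| = 2880.

2880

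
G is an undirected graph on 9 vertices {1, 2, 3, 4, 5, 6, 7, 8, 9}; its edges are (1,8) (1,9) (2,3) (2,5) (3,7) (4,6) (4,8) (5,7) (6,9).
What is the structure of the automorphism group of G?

D_4 × D_5

G has two connected components, {1, 4, 6, 8, 9} and {2, 3, 5, 7}; each is 2-regular, so G = C_5 ⊔ C_4. No automorphism exchanges components of different sizes, hence Aut(G) is the direct product D_4 × D_5, order 80.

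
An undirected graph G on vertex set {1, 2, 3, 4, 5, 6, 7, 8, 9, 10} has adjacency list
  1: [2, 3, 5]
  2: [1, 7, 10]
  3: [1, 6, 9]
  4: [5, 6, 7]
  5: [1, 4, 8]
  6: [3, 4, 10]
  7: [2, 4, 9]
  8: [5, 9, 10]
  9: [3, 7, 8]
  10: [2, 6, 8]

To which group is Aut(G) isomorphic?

S_5

G is 3-regular on 10 vertices with no triangles and no 4-cycles (girth 5): this is the Petersen graph. It is a classical fact that the Petersen graph has automorphism group S_5 (order 120), arising from its description as the Kneser graph K(5,2).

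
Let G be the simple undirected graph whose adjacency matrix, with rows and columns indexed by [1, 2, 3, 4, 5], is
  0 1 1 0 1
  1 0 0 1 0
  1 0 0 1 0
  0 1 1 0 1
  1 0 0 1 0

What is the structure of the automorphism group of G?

The vertices split by degree into {1, 4} (degree 3) and {2, 3, 5} (degree 2); every edge runs between the two parts, so G is the complete bipartite graph K_{2,3}. The parts have unequal sizes, so no automorphism swaps them; each part is permuted independently, giving S_3 × S_2 of order 3!·2! = 12.

S_3 × S_2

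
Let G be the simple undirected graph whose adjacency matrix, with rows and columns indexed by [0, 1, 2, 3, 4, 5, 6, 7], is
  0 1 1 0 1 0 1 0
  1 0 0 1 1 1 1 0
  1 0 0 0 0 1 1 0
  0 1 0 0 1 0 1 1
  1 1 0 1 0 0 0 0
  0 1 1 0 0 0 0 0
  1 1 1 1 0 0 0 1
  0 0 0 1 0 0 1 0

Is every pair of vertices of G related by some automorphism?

Automorphisms preserve degree, but G has vertices of degree 2 and vertices of degree 5; no automorphism maps one to the other, so G is not vertex-transitive.

No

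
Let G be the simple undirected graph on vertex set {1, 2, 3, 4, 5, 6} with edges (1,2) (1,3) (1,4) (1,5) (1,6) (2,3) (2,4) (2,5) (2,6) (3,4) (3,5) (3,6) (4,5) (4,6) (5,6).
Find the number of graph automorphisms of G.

Every vertex has degree 5, so G is the complete graph K_6. Every bijection on the vertex set is an automorphism of K_6; hence Aut(K_6) ≅ S_6, order 720.

720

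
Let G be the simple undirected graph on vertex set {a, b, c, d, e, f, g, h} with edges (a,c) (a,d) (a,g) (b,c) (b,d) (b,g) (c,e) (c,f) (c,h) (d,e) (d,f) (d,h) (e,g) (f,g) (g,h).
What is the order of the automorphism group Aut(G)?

720

The vertices split by degree into {c, d, g} (degree 5) and {a, b, e, f, h} (degree 3); every edge runs between the two parts, so G is the complete bipartite graph K_{3,5}. The parts have unequal sizes, so no automorphism swaps them; each part is permuted independently, giving S_5 × S_3 of order 5!·3! = 720.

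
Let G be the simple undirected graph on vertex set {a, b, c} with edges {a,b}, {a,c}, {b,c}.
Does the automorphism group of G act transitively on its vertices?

Yes

Every vertex has degree 2, so G is the complete graph K_3. Any permutation of the 3 vertices preserves K_3, so Aut(K_3) = S_3 of order 3! = 6. This group acts transitively on the 3 vertices.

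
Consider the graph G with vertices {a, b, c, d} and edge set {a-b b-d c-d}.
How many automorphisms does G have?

The degree sequence is [1, 2, 1, 2]; the two degree-1 vertices a and c are the ends of a path, so G = P_4. A path has exactly one nontrivial symmetry — reversal — giving Aut(G) of order 2.

2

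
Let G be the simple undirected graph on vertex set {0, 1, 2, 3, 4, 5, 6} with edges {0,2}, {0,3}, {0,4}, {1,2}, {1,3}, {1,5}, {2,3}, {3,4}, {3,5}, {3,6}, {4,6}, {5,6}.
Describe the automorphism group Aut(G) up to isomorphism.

D_6

Vertex 3 is the unique vertex of degree 6; the remaining 6 vertices each have degree 3 and induce a cycle, so G is the wheel on 7 vertices with hub 3. Every automorphism fixes the hub and acts on the rim 6-cycle, so Aut(G) ≅ Aut(C_6) = D_6 of order 12.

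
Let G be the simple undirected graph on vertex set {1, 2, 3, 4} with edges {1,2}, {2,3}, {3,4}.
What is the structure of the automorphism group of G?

The degree sequence is [1, 2, 2, 1]; the two degree-1 vertices 1 and 4 are the ends of a path, so G = P_4. A path has exactly one nontrivial symmetry — reversal — giving Aut(G) of order 2.

C_2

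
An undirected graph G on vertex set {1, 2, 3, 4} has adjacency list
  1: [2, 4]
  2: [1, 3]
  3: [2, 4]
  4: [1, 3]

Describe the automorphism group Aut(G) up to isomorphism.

the dihedral group of order 8

Every vertex has degree 2 and the graph is connected, so G is the 4-cycle C_4. C_4 has 4 rotations and 4 reflections, so Aut(C_4) ≅ D_4 of order 8.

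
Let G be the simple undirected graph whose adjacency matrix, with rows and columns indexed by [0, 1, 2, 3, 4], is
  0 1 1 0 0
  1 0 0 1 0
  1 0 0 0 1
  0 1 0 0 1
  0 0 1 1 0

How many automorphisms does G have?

G is 2-regular and connected on 5 vertices, i.e. the cycle C_5. The automorphisms of the 5-cycle are exactly the symmetries of a regular 5-gon: the dihedral group D_5, |D_5| = 10.

10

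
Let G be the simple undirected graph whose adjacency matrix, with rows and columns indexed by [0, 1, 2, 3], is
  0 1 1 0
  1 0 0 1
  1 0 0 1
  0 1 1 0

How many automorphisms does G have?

G is 2-regular and bipartite on 2^2 = 4 vertices with girth 4; it is the hypercube graph Q_2. The symmetry group of the 2-cube is the hyperoctahedral group B_2 = Z_2 ≀ S_2, of order 2^2·2! = 8.

8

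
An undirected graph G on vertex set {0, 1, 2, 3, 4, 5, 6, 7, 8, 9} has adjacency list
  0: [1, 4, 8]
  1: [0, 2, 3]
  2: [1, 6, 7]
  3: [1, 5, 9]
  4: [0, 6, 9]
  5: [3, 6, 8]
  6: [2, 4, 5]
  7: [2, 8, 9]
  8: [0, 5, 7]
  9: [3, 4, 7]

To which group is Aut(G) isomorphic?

G is 3-regular on 10 vertices with no triangles and no 4-cycles (girth 5): this is the Petersen graph. Viewing the Petersen graph as the Kneser graph K(5,2) — vertices are 2-subsets of {1,…,5}, edges join disjoint pairs — its automorphisms are exactly the permutations of the 5-element set, so Aut ≅ S_5 of order 120.

S_5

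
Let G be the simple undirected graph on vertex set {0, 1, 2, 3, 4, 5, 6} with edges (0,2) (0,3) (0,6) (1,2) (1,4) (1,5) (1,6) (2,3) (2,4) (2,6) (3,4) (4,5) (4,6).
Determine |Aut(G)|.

1

Degrees alone do not determine every vertex (e.g. 0 and 3 both have degree 3), but their neighbour-degree multisets differ: N(0) has degrees [3, 4, 5] while N(3) has degrees [3, 5, 5]. Repeating this refinement separates all vertices, so the only automorphism is the identity.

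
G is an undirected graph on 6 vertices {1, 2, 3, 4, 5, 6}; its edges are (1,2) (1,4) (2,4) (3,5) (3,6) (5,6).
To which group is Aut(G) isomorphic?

G has two connected components, {1, 2, 4} and {3, 5, 6}; each is 2-regular, so G = C_3 ⊔ C_3. With two isomorphic components, Aut(G) = Aut(C_3) ≀ S_2 = (D_3 × D_3) ⋊ Z_2: permute each cycle by D_3, then optionally swap the two cycles. Order 2·(2·3)² = 72.

(D_3 × D_3) ⋊ Z_2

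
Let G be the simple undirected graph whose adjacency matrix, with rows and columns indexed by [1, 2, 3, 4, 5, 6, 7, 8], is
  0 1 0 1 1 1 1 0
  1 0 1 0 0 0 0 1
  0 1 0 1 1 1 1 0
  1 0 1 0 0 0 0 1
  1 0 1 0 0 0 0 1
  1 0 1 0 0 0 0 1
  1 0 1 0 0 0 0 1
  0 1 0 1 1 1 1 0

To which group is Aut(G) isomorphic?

S_5 × S_3

The vertices split by degree into {1, 3, 8} (degree 5) and {2, 4, 5, 6, 7} (degree 3); every edge runs between the two parts, so G is the complete bipartite graph K_{3,5}. Automorphisms preserve the bipartition setwise (since the parts differ in size) and act as S_5 × S_3 within it; |Aut| = 720.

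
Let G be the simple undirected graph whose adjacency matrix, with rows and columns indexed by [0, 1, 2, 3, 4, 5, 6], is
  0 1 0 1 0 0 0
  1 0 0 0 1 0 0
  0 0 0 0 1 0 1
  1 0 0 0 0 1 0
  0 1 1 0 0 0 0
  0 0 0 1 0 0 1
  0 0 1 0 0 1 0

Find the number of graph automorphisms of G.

G is 2-regular and connected on 7 vertices, i.e. the cycle C_7. C_7 has 7 rotations and 7 reflections, so Aut(C_7) ≅ D_7 of order 14.

14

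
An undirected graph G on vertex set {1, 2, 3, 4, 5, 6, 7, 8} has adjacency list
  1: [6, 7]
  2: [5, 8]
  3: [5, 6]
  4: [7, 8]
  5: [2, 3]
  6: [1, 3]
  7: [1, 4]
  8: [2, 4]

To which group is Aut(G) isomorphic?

Every vertex has degree 2 and the graph is connected, so G is the 8-cycle C_8. C_8 has 8 rotations and 8 reflections, so Aut(C_8) ≅ D_8 of order 16.

the dihedral group of order 16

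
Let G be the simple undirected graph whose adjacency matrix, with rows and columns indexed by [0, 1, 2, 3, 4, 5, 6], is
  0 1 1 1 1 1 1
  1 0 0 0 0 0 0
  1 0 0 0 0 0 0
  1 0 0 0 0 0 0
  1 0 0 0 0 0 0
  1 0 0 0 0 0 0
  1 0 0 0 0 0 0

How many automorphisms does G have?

Vertex 0 has degree 6 and every other vertex has degree 1, so G is the star K_{1,6} with centre 0. Any automorphism fixes the centre and permutes the 6 leaves freely, so Aut(G) ≅ S_6 of order 6! = 720.

720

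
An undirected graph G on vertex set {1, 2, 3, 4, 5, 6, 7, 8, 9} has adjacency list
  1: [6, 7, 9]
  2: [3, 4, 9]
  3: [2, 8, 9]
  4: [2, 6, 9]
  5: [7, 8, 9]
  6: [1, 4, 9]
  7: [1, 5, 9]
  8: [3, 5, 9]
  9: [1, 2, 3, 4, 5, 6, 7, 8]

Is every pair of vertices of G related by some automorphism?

No

Vertex 9 is the only vertex of degree 8, so every automorphism fixes it; G is not vertex-transitive.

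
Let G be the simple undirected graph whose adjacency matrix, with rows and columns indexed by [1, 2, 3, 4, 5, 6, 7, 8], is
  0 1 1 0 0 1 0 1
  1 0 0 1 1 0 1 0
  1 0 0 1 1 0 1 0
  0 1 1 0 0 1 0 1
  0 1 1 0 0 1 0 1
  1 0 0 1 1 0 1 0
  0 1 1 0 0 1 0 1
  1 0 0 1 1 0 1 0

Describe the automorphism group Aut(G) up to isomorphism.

G is 4-regular and bipartite with parts {2, 3, 6, 8} and {1, 4, 5, 7} (each part is independent and every cross-pair is an edge), so G = K_{4,4}. Each part can be permuted independently (S_4 × S_4) and the two equal-size parts can also be swapped, giving (S_4 × S_4) ⋊ Z_2 of order 2·(4!)² = 1152.

(S_4 × S_4) ⋊ Z_2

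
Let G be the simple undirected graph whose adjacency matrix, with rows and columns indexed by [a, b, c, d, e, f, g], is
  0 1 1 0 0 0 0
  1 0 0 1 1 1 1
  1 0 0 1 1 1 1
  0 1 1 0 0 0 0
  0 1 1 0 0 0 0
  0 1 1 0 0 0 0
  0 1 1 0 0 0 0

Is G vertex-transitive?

Automorphisms preserve degree, but G has vertices of degree 2 and vertices of degree 5; no automorphism maps one to the other, so G is not vertex-transitive.

No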